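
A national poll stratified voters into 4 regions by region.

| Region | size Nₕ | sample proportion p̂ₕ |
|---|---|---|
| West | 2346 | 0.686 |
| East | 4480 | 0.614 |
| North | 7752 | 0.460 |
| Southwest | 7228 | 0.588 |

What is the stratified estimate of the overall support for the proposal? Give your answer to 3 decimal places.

0.558

N = 2346 + 4480 + 7752 + 7228 = 21806.
Overall proportion = Σ (Nₕ/N)·p̂ₕ.
Σ Nₕp̂ₕ = 1609.356 + 2750.72 + 3565.92 + 4250.064 = 12176.06.
12176.06 / 21806 = 0.55838... → 0.558.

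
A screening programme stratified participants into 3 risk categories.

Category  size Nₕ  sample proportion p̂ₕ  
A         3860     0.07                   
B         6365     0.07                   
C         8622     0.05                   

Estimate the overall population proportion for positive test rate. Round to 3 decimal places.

N = 3860 + 6365 + 8622 = 18847.
Overall proportion = Σ (Nₕ/N)·p̂ₕ.
Σ Nₕp̂ₕ = 270.2 + 445.55 + 431.1 = 1146.85.
1146.85 / 18847 = 0.06085... → 0.061.

0.061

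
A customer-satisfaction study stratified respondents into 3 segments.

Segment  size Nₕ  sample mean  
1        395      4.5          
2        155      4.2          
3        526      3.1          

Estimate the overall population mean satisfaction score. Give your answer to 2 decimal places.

N = 1076; weights Wₕ = Nₕ/N = (0.3671, 0.1441, 0.4888).
x̄_st = Σ Wₕ·x̄ₕ = 0.3671·4.5 + 0.1441·4.2 + 0.4888·3.1 ≈ 3.7724...
→ 3.77.

3.77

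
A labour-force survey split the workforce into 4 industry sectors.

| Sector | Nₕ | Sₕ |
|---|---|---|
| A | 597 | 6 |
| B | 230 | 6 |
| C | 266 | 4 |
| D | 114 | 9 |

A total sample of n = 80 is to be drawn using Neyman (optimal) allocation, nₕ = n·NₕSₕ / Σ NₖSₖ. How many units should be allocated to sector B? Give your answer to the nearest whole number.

16

Σ NₕSₕ = 597·6 + 230·6 + 266·4 + 114·9 = 7052.
Share for B: 1380/7052 = 0.19569.
n_B = 80 × 0.19569 = 15.655... → 16.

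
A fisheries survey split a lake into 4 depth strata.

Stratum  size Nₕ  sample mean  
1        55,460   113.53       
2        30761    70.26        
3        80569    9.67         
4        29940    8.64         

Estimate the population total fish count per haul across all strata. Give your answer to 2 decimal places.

9495425.49

1: 55460·113.53 = 6296373.8
2: 30761·70.26 = 2161267.86
3: 80569·9.67 = 779102.23
4: 29940·8.64 = 258681.6
τ̂ = Σ Nₕx̄ₕ = 9495425.49.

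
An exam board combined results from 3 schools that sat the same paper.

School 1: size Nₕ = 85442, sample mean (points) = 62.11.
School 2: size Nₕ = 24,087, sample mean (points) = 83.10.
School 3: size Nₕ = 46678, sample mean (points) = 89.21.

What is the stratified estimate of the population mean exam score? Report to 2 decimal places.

73.44

N = 85442 + 24087 + 46678 = 156207.
Overall mean = Σ (Nₕ/N)·x̄ₕ — weight by population share, not a simple average.
Σ Nₕx̄ₕ = 85442·62.11 + 24087·83.10 + 46678·89.21 = 5306802.62 + 2001629.7 + 4164144.38 = 11472576.7.
Divide by N: 11472576.7 / 156207 = 73.4447... → 73.44.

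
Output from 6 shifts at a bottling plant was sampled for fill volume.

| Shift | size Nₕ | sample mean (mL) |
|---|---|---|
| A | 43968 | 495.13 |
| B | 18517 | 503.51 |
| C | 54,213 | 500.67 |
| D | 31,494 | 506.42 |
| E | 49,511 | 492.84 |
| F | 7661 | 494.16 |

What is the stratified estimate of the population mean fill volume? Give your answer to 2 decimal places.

x̄_st = (Σ Nₕx̄ₕ) / (Σ Nₕ) = (43968·495.13 + 18517·503.51 + 54213·500.67 + 31494·506.42 + 49511·492.84 + 7661·494.16) / 205364
= 102372145.7 / 205364 = 498.4912... → 498.49.

498.49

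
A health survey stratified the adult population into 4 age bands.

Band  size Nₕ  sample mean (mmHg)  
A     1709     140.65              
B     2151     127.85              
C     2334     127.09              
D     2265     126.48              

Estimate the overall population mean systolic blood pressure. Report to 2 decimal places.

129.86

N = 1709 + 2151 + 2334 + 2265 = 8459.
The stratified mean weights each stratum mean by its population share Nₕ/N.
Σ Nₕx̄ₕ = 1709·140.65 + 2151·127.85 + 2334·127.09 + 2265·126.48 = 240370.85 + 275005.35 + 296628.06 + 286477.2 = 1098481.46.
Divide by N: 1098481.46 / 8459 = 129.8595... → 129.86.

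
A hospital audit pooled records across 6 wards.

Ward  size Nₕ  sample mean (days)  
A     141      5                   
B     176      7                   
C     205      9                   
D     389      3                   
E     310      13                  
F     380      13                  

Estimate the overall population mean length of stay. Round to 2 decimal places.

8.69

N = 1601; weights Wₕ = Nₕ/N = (0.0881, 0.1099, 0.1280, 0.2430, 0.1936, 0.2374).
x̄_st = Σ Wₕ·x̄ₕ = 0.0881·5 + 0.1099·7 + 0.1280·9 + 0.2430·3 + 0.1936·13 + 0.2374·13 ≈ 8.6939...
→ 8.69.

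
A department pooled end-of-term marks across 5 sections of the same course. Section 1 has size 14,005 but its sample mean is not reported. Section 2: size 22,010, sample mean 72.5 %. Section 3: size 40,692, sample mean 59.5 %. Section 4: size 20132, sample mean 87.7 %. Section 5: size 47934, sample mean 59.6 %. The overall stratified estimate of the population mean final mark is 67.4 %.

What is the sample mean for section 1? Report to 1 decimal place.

N = 14005 + 22010 + 40692 + 20132 + 47934 = 144773.
Overall total = μ·N = 67.4·144773 = 9757700.2.
Subtract the known strata: 22010·72.5 + 40692·59.5 + 20132·87.7 + 47934·59.6 = 8639341.8.
Remaining total for section 1: 9757700.2 − 8639341.8 = 1118358.4.
Divide by its size: 1118358.4 / 14005 = 79.854... → 79.9.

79.9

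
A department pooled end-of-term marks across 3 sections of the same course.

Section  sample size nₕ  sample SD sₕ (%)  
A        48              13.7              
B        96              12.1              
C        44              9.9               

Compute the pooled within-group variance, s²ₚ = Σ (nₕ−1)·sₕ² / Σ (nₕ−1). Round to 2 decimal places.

A: (48−1)·13.7² = 47·187.69 = 8821.43
B: (96−1)·12.1² = 95·146.41 = 13908.95
C: (44−1)·9.9² = 43·98.01 = 4214.43
Numerator = 26944.81; denominator = Σ(nₕ−1) = 185.
s²ₚ = 26944.81/185 = 145.6476... → 145.65.

145.65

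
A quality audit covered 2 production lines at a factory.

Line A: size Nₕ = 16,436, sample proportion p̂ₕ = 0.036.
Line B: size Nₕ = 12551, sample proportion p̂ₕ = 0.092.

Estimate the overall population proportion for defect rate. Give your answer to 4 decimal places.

0.0602

N = 16436 + 12551 = 28987.
Overall proportion = Σ (Nₕ/N)·p̂ₕ.
Σ Nₕp̂ₕ = 591.696 + 1154.692 = 1746.388.
1746.388 / 28987 = 0.060247... → 0.0602.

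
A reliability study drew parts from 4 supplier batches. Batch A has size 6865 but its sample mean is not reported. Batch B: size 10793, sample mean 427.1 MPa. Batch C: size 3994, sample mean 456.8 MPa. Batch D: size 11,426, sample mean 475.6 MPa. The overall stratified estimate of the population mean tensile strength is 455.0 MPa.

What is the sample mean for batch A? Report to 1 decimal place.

N = 6865 + 10793 + 3994 + 11426 = 33078.
Overall total = μ·N = 455.0·33078 = 15050490.
Subtract the known strata: 10793·427.1 + 3994·456.8 + 11426·475.6 = 11868355.1.
Remaining total for batch A: 15050490 − 11868355.1 = 3182134.9.
Divide by its size: 3182134.9 / 6865 = 463.530... → 463.5.

463.5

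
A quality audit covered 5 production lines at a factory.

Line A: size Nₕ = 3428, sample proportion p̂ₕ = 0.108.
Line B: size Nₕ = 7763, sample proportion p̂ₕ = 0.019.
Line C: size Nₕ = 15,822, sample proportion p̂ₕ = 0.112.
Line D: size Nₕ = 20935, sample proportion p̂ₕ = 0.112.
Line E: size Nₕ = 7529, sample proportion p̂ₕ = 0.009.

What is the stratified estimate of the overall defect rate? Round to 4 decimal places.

0.0848

Wₕ = Nₕ/N with N = 55477: 0.0618, 0.1399, 0.2852, 0.3774, 0.1357.
p̂_st = 0.0618·0.108 + 0.1399·0.019 + 0.2852·0.112 + 0.3774·0.112 + 0.1357·0.009 ≈ 0.084761... → 0.0848.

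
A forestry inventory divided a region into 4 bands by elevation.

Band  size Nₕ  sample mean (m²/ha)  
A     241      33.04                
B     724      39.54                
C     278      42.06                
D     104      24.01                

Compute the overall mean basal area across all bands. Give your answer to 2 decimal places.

N = 241 + 724 + 278 + 104 = 1347.
Overall mean = Σ (Nₕ/N)·x̄ₕ — weight by population share, not a simple average.
Σ Nₕx̄ₕ = 241·33.04 + 724·39.54 + 278·42.06 + 104·24.01 = 7962.64 + 28626.96 + 11692.68 + 2497.04 = 50779.32.
Divide by N: 50779.32 / 1347 = 37.6981... → 37.70.

37.70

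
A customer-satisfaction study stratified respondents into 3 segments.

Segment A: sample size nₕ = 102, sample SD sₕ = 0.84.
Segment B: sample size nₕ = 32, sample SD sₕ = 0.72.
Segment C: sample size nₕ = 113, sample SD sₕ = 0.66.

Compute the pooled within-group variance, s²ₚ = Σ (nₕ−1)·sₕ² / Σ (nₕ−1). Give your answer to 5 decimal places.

0.55788

A: (102−1)·0.84² = 101·0.7056 = 71.2656
B: (32−1)·0.72² = 31·0.5184 = 16.0704
C: (113−1)·0.66² = 112·0.4356 = 48.7872
Numerator = 136.1232; denominator = Σ(nₕ−1) = 244.
s²ₚ = 136.1232/244 = 0.5578820... → 0.55788.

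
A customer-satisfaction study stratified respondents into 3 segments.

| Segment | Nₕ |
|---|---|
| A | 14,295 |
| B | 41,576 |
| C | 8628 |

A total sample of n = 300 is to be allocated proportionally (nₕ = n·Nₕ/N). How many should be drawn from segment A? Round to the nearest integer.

66

N = 14295 + 41576 + 8628 = 64499.
n_A = 300·14295/64499 = 66.489... → 66.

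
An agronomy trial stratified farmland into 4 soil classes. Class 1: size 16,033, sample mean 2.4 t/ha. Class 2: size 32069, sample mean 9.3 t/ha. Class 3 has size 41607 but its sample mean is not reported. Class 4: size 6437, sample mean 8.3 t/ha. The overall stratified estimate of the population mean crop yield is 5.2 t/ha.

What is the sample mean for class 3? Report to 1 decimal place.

2.6

Σ Nₕx̄ₕ = N·μ, so 41607·x̄_3 = 96146·5.2 − (16033·2.4 + 32069·9.3 + 6437·8.3).
= 499959.2 − 390148 = 109811.2.
x̄_3 = 109811.2 / 41607 = 2.639... → 2.6.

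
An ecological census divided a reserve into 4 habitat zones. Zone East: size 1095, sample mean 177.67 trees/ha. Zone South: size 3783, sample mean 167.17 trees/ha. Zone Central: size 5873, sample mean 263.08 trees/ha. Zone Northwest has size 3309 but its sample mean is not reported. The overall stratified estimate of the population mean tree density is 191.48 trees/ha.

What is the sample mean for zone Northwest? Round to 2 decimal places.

N = 1095 + 3783 + 5873 + 3309 = 14060.
Overall total = μ·N = 191.48·14060 = 2692208.8.
Subtract the known strata: 1095·177.67 + 3783·167.17 + 5873·263.08 = 2372021.6.
Remaining total for zone Northwest: 2692208.8 − 2372021.6 = 320187.2.
Divide by its size: 320187.2 / 3309 = 96.7625... → 96.76.

96.76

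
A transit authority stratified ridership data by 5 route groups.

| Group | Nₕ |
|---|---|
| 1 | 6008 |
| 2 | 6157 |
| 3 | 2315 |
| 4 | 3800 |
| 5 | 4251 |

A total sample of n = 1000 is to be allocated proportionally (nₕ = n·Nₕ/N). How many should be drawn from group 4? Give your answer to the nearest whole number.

169

Share of group 4 = 3800/22531 = 0.16866.
Allocate 1000 × 0.16866 = 168.657... → 169.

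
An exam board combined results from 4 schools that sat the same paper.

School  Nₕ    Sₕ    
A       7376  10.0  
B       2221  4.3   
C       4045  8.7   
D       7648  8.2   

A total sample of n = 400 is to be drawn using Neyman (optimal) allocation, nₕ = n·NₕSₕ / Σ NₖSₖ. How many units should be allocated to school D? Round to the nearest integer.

138

A: NₕSₕ = 7376·10.0 = 73760
B: NₕSₕ = 2221·4.3 = 9550.3
C: NₕSₕ = 4045·8.7 = 35191.5
D: NₕSₕ = 7648·8.2 = 62713.6
Σ NₕSₕ = 181215.4.
n_D = 400·62713.6/181215.4 = 138.429... → 138.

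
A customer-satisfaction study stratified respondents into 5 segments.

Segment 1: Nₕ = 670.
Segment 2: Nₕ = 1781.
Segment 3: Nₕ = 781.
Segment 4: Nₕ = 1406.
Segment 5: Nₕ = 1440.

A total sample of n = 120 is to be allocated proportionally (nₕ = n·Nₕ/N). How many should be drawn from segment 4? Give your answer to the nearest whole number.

N = 670 + 1781 + 781 + 1406 + 1440 = 6078.
n_4 = 120·1406/6078 = 27.759... → 28.

28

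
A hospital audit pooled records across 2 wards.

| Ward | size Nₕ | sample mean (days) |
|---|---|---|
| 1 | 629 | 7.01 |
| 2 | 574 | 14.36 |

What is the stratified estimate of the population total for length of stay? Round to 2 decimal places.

Population total = Σ Nₕ·x̄ₕ (each stratum's size times its mean).
629·7.01 + 574·14.36 = 4409.29 + 8242.64 = 12651.93.

12651.93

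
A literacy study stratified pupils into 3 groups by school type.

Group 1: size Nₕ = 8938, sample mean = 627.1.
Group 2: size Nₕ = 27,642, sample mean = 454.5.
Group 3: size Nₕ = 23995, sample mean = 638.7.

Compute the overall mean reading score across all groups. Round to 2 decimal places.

552.93

N = 8938 + 27642 + 23995 = 60575.
The stratified mean weights each stratum mean by its population share Nₕ/N.
Σ Nₕx̄ₕ = 8938·627.1 + 27642·454.5 + 23995·638.7 = 5605019.8 + 12563289 + 15325606.5 = 33493915.3.
Divide by N: 33493915.3 / 60575 = 552.9330... → 552.93.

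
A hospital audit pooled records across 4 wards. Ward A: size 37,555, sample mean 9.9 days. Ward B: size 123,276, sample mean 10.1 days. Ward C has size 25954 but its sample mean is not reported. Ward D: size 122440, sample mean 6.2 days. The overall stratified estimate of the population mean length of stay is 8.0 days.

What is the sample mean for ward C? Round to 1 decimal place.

N = 37555 + 123276 + 25954 + 122440 = 309225.
Overall total = μ·N = 8.0·309225 = 2473800.
Subtract the known strata: 37555·9.9 + 123276·10.1 + 122440·6.2 = 2376010.1.
Remaining total for ward C: 2473800 − 2376010.1 = 97789.9.
Divide by its size: 97789.9 / 25954 = 3.768... → 3.8.

3.8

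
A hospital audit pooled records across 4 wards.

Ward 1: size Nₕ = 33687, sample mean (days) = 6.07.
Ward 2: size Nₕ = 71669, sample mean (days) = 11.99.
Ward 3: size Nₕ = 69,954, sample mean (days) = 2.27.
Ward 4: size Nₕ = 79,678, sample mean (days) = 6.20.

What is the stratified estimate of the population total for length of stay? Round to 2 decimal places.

1716590.58

1: 33687·6.07 = 204480.09
2: 71669·11.99 = 859311.31
3: 69954·2.27 = 158795.58
4: 79678·6.20 = 494003.6
τ̂ = Σ Nₕx̄ₕ = 1716590.58.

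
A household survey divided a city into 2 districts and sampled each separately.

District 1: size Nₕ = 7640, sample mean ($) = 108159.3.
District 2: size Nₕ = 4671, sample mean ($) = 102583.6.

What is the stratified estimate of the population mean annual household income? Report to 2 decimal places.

106043.79

x̄_st = (Σ Nₕx̄ₕ) / (Σ Nₕ) = (7640·108159.3 + 4671·102583.6) / 12311
= 1305505047.6 / 12311 = 106043.7859... → 106043.79.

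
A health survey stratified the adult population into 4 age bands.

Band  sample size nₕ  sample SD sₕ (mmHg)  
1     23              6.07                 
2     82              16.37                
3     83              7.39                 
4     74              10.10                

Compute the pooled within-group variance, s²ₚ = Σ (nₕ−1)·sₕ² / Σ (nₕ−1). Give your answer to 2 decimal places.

133.49

1: (23−1)·6.07² = 22·36.8449 = 810.5878
2: (82−1)·16.37² = 81·267.9769 = 21706.1289
3: (83−1)·7.39² = 82·54.6121 = 4478.1922
4: (74−1)·10.10² = 73·102.01 = 7446.73
Numerator = 34441.6389; denominator = Σ(nₕ−1) = 258.
s²ₚ = 34441.6389/258 = 133.4947... → 133.49.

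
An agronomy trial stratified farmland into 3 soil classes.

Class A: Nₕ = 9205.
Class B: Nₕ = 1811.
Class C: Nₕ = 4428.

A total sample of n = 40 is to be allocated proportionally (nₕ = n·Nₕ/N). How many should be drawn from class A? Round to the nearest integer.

24

Share of class A = 9205/15444 = 0.59602.
Allocate 40 × 0.59602 = 23.841... → 24.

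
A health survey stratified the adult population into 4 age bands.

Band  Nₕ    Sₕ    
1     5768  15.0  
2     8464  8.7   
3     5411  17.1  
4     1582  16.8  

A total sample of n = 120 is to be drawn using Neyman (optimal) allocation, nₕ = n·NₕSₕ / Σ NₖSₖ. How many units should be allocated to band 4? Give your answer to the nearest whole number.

1: NₕSₕ = 5768·15.0 = 86520
2: NₕSₕ = 8464·8.7 = 73636.8
3: NₕSₕ = 5411·17.1 = 92528.1
4: NₕSₕ = 1582·16.8 = 26577.6
Σ NₕSₕ = 279262.5.
n_4 = 120·26577.6/279262.5 = 11.420... → 11.

11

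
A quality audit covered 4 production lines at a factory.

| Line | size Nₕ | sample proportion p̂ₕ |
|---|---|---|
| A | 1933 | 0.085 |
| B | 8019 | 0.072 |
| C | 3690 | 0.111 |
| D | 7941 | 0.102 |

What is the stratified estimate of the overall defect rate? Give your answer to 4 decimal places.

N = 1933 + 8019 + 3690 + 7941 = 21583.
Overall proportion = Σ (Nₕ/N)·p̂ₕ.
Σ Nₕp̂ₕ = 164.305 + 577.368 + 409.59 + 809.982 = 1961.245.
1961.245 / 21583 = 0.090870... → 0.0909.

0.0909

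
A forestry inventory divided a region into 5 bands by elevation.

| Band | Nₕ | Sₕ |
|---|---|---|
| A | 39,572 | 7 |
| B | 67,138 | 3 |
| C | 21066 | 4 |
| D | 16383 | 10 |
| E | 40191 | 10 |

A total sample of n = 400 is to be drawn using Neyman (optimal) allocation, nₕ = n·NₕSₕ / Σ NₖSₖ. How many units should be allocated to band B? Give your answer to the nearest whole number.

71

Σ NₕSₕ = 39572·7 + 67138·3 + 21066·4 + 16383·10 + 40191·10 = 1128422.
Share for B: 201414/1128422 = 0.17849.
n_B = 400 × 0.17849 = 71.397... → 71.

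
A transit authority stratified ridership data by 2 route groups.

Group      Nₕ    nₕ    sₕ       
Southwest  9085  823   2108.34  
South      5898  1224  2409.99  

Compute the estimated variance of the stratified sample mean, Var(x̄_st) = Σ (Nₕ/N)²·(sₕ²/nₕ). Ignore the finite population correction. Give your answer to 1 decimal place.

N = 14983; Wₕ = Nₕ/N.
group Southwest: (9085/14983)²·2108.34²/823 = 1985.7920
group South: (5898/14983)²·2409.99²/1224 = 735.2940
Sum = 2721.0861 → 2721.1.

2721.1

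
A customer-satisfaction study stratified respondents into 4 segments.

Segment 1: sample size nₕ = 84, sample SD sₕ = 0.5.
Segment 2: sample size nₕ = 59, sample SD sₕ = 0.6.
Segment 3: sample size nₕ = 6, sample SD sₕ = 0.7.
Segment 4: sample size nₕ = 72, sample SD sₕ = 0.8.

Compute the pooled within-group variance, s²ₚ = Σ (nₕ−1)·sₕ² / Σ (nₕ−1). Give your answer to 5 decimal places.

1: (84−1)·0.5² = 83·0.25 = 20.75
2: (59−1)·0.6² = 58·0.36 = 20.88
3: (6−1)·0.7² = 5·0.49 = 2.45
4: (72−1)·0.8² = 71·0.64 = 45.44
Numerator = 89.52; denominator = Σ(nₕ−1) = 217.
s²ₚ = 89.52/217 = 0.4125346... → 0.41253.

0.41253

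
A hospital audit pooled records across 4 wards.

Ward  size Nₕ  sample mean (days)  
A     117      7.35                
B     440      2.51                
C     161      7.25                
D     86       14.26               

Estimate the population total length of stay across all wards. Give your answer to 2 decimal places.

Estimate total by summing Nₕ·x̄ₕ over strata.
117·7.35 + 440·2.51 + 161·7.25 + 86·14.26 = 859.95 + 1104.4 + 1167.25 + 1226.36 = 4357.96.

4357.96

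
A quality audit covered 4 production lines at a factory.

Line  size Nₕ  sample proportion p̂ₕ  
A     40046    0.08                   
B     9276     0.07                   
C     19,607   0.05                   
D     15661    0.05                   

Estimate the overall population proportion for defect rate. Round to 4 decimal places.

0.0664

N = 40046 + 9276 + 19607 + 15661 = 84590.
Overall proportion = Σ (Nₕ/N)·p̂ₕ.
Σ Nₕp̂ₕ = 3203.68 + 649.32 + 980.35 + 783.05 = 5616.4.
5616.4 / 84590 = 0.066396... → 0.0664.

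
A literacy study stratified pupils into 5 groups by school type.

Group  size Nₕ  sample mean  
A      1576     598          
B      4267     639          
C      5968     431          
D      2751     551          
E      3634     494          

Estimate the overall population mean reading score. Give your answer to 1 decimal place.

525.0

N = 1576 + 4267 + 5968 + 2751 + 3634 = 18196.
The stratified mean weights each stratum mean by its population share Nₕ/N.
Σ Nₕx̄ₕ = 1576·598 + 4267·639 + 5968·431 + 2751·551 + 3634·494 = 942448 + 2726613 + 2572208 + 1515801 + 1795196 = 9552266.
Divide by N: 9552266 / 18196 = 524.965... → 525.0.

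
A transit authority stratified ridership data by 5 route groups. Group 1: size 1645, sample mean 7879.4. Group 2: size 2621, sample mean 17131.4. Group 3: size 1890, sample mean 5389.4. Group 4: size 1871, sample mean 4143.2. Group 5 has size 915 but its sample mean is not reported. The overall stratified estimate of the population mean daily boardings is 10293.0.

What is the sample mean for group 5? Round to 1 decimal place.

17747.7

N = 1645 + 2621 + 1890 + 1871 + 915 = 8942.
Overall total = μ·N = 10293.0·8942 = 92040006.
Subtract the known strata: 1645·7879.4 + 2621·17131.4 + 1890·5389.4 + 1871·4143.2 = 75800905.6.
Remaining total for group 5: 92040006 − 75800905.6 = 16239100.4.
Divide by its size: 16239100.4 / 915 = 17747.651... → 17747.7.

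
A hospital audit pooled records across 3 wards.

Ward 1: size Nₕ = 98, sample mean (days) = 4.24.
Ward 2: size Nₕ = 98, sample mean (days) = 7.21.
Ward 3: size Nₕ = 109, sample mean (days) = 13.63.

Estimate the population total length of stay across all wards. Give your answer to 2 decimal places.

2607.77

Estimate total by summing Nₕ·x̄ₕ over strata.
98·4.24 + 98·7.21 + 109·13.63 = 415.52 + 706.58 + 1485.67 = 2607.77.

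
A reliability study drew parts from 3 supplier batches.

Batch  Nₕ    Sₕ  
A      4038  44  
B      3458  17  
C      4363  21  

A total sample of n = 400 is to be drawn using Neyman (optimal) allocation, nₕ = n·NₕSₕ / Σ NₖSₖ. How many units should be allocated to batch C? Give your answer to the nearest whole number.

112

Σ NₕSₕ = 4038·44 + 3458·17 + 4363·21 = 328081.
Share for C: 91623/328081 = 0.27927.
n_C = 400 × 0.27927 = 111.708... → 112.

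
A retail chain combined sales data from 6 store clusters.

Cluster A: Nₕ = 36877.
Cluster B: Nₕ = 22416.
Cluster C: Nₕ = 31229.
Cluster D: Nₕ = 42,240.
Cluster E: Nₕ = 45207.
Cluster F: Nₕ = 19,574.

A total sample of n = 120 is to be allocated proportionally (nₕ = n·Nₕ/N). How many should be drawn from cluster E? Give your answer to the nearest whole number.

27

N = 36877 + 22416 + 31229 + 42240 + 45207 + 19574 = 197543.
n_E = 120·45207/197543 = 27.462... → 27.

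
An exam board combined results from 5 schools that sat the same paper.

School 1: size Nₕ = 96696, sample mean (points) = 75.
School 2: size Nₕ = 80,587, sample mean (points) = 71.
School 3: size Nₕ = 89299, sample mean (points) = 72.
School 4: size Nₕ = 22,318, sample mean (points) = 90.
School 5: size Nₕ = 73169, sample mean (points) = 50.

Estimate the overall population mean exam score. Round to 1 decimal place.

69.2

x̄_st = (Σ Nₕx̄ₕ) / (Σ Nₕ) = (96696·75 + 80587·71 + 89299·72 + 22318·90 + 73169·50) / 362069
= 25070475 / 362069 = 69.242... → 69.2.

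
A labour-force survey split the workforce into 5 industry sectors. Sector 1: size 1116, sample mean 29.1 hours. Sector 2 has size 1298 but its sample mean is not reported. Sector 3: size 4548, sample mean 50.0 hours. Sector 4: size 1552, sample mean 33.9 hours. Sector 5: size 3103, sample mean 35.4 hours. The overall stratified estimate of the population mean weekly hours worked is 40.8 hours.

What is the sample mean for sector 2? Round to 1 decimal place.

N = 1116 + 1298 + 4548 + 1552 + 3103 = 11617.
Overall total = μ·N = 40.8·11617 = 473973.6.
Subtract the known strata: 1116·29.1 + 4548·50.0 + 1552·33.9 + 3103·35.4 = 422334.6.
Remaining total for sector 2: 473973.6 − 422334.6 = 51639.
Divide by its size: 51639 / 1298 = 39.784... → 39.8.

39.8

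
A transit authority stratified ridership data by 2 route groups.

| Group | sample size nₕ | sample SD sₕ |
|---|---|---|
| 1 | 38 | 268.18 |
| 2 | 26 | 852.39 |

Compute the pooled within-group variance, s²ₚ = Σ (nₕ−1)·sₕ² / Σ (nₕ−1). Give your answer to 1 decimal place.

335891.6

1: (38−1)·268.18² = 37·71920.5124 = 2661058.9588
2: (26−1)·852.39² = 25·726568.7121 = 18164217.8025
Numerator = 20825276.7613; denominator = Σ(nₕ−1) = 62.
s²ₚ = 20825276.7613/62 = 335891.561... → 335891.6.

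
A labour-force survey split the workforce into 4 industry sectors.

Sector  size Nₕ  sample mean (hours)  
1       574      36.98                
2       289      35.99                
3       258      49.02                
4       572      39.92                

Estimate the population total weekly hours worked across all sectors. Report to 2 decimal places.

67109.03

Estimate total by summing Nₕ·x̄ₕ over strata.
574·36.98 + 289·35.99 + 258·49.02 + 572·39.92 = 21226.52 + 10401.11 + 12647.16 + 22834.24 = 67109.03.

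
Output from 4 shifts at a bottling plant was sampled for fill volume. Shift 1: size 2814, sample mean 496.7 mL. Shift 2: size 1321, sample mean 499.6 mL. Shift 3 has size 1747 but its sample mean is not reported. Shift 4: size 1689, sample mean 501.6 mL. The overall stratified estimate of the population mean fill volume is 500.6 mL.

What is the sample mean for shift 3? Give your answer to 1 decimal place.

N = 2814 + 1321 + 1747 + 1689 = 7571.
Overall total = μ·N = 500.6·7571 = 3790042.6.
Subtract the known strata: 2814·496.7 + 1321·499.6 + 1689·501.6 = 2904887.8.
Remaining total for shift 3: 3790042.6 − 2904887.8 = 885154.8.
Divide by its size: 885154.8 / 1747 = 506.671... → 506.7.

506.7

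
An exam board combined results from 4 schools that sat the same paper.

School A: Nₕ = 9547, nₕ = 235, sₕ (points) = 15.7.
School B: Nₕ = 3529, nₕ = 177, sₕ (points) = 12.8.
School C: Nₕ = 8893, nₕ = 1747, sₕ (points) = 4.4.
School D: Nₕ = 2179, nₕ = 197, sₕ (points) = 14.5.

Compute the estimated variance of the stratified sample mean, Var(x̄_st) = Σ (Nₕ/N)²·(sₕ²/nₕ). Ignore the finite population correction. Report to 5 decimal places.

0.19391

N = 24148; Wₕ = Nₕ/N.
school A: (9547/24148)²·15.7²/235 = 0.16394680
school B: (3529/24148)²·12.8²/177 = 0.01976913
school C: (8893/24148)²·4.4²/1747 = 0.00150296
school D: (2179/24148)²·14.5²/197 = 0.00869004
Sum = 0.19390894 → 0.19391.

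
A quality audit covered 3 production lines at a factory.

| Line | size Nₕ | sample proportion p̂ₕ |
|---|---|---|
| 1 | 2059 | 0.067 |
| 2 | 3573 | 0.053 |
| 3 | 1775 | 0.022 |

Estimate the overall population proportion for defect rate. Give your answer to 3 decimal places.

0.049

Wₕ = Nₕ/N with N = 7407: 0.2780, 0.4824, 0.2396.
p̂_st = 0.2780·0.067 + 0.4824·0.053 + 0.2396·0.022 ≈ 0.04946... → 0.049.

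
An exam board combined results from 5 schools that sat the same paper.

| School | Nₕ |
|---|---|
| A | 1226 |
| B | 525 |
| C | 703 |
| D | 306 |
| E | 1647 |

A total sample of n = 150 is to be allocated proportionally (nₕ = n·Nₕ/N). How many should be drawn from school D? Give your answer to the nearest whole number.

10

N = 1226 + 525 + 703 + 306 + 1647 = 4407.
n_D = 150·306/4407 = 10.415... → 10.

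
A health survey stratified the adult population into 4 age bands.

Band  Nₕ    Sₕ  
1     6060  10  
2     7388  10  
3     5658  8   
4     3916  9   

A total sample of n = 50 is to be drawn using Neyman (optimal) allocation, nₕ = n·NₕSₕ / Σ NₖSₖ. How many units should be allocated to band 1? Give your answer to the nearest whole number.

Σ NₕSₕ = 6060·10 + 7388·10 + 5658·8 + 3916·9 = 214988.
Share for 1: 60600/214988 = 0.28188.
n_1 = 50 × 0.28188 = 14.094... → 14.

14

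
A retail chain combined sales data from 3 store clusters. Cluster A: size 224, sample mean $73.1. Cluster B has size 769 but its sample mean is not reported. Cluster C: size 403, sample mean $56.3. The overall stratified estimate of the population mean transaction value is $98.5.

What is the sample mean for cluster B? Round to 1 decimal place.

128.0

N = 224 + 769 + 403 = 1396.
Overall total = μ·N = 98.5·1396 = 137506.
Subtract the known strata: 224·73.1 + 403·56.3 = 39063.3.
Remaining total for cluster B: 137506 − 39063.3 = 98442.7.
Divide by its size: 98442.7 / 769 = 128.014... → 128.0.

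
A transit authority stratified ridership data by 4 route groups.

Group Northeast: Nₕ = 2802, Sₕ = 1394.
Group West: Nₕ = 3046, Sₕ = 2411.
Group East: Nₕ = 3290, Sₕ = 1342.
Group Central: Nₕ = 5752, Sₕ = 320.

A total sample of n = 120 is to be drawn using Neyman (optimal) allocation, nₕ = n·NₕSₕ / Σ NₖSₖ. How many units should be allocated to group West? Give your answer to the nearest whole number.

Σ NₕSₕ = 2802·1394 + 3046·2411 + 3290·1342 + 5752·320 = 17505714.
Share for West: 7343906/17505714 = 0.41951.
n_West = 120 × 0.41951 = 50.342... → 50.

50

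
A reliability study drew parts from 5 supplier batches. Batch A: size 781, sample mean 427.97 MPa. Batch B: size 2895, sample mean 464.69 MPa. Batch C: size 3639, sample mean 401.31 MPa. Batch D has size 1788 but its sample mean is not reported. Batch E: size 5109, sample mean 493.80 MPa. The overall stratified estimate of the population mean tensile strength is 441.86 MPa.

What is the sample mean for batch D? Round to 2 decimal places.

Σ Nₕx̄ₕ = N·μ, so 1788·x̄_D = 14212·441.86 − (781·427.97 + 2895·464.69 + 3639·401.31 + 5109·493.80).
= 6279714.32 − 5662713.41 = 617000.91.
x̄_D = 617000.91 / 1788 = 345.0788... → 345.08.

345.08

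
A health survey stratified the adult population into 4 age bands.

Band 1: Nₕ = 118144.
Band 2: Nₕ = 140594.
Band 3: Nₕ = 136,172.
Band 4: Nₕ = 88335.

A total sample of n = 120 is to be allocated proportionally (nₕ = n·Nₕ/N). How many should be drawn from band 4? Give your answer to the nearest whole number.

22

Share of band 4 = 88335/483245 = 0.18280.
Allocate 120 × 0.18280 = 21.935... → 22.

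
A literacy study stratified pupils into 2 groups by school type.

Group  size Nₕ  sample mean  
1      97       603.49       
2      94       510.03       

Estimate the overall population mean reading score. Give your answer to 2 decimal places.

x̄_st = (Σ Nₕx̄ₕ) / (Σ Nₕ) = (97·603.49 + 94·510.03) / 191
= 106481.35 / 191 = 557.4940... → 557.49.

557.49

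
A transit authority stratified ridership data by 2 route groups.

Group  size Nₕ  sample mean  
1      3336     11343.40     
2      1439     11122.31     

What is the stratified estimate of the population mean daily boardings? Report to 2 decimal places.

x̄_st = (Σ Nₕx̄ₕ) / (Σ Nₕ) = (3336·11343.40 + 1439·11122.31) / 4775
= 53846586.49 / 4775 = 11276.7720... → 11276.77.

11276.77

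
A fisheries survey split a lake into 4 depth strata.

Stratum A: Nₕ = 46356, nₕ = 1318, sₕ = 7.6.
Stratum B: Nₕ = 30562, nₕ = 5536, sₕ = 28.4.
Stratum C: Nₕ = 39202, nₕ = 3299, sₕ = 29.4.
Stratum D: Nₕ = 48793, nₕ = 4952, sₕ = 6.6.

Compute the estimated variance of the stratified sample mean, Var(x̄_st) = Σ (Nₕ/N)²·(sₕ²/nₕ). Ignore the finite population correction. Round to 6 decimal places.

N = 164913. Term for each stratum: Wₕ²sₕ²/nₕ.
Var(x̄_st) = 0.003462692 + 0.005003736 + 0.014805361 + 0.000770039 = 0.024041828 → 0.024042.

0.024042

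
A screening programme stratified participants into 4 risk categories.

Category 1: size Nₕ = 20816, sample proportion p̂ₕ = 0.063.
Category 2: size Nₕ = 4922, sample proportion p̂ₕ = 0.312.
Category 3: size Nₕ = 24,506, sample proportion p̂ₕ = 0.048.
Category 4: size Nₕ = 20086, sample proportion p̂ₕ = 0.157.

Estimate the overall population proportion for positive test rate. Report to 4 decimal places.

0.1020

N = 20816 + 4922 + 24506 + 20086 = 70330.
Overall proportion = Σ (Nₕ/N)·p̂ₕ.
Σ Nₕp̂ₕ = 1311.408 + 1535.664 + 1176.288 + 3153.502 = 7176.862.
7176.862 / 70330 = 0.102046... → 0.1020.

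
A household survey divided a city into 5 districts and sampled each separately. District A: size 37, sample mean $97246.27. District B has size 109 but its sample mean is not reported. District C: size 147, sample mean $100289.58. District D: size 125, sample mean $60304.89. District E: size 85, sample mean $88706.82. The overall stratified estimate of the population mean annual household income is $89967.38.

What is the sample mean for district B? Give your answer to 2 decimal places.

108575.42

N = 37 + 109 + 147 + 125 + 85 = 503.
Overall total = μ·N = 89967.38·503 = 45253592.14.
Subtract the known strata: 37·97246.27 + 147·100289.58 + 125·60304.89 + 85·88706.82 = 33418871.2.
Remaining total for district B: 45253592.14 − 33418871.2 = 11834720.94.
Divide by its size: 11834720.94 / 109 = 108575.4215... → 108575.42.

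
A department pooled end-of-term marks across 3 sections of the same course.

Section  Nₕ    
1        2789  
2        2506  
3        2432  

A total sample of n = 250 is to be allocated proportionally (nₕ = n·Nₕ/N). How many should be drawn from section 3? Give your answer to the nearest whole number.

79

N = 2789 + 2506 + 2432 = 7727.
n_3 = 250·2432/7727 = 78.685... → 79.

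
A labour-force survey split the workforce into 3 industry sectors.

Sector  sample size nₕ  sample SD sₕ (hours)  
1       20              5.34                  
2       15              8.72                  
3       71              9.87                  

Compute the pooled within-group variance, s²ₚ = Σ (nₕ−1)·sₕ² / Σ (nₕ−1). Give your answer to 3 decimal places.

Degrees of freedom: 19 + 14 + 70 = 103.
Σ(nₕ−1)sₕ² = 19·28.5156 + 14·76.0384 + 70·97.4169 = 8425.517.
s²ₚ = 8425.517 / 103 = 81.80114... → 81.801.

81.801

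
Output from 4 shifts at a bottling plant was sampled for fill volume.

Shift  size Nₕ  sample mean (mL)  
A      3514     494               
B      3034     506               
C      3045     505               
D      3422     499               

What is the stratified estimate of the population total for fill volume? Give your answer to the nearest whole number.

A: 3514·494 = 1735916
B: 3034·506 = 1535204
C: 3045·505 = 1537725
D: 3422·499 = 1707578
τ̂ = Σ Nₕx̄ₕ = 6516423.

6516423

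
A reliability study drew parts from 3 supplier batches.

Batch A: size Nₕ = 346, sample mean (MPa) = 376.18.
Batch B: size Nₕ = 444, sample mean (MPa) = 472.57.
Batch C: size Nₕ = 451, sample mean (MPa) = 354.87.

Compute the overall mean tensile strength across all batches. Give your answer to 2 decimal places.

N = 346 + 444 + 451 = 1241.
The stratified mean weights each stratum mean by its population share Nₕ/N.
Σ Nₕx̄ₕ = 346·376.18 + 444·472.57 + 451·354.87 = 130158.28 + 209821.08 + 160046.37 = 500025.73.
Divide by N: 500025.73 / 1241 = 402.9216... → 402.92.

402.92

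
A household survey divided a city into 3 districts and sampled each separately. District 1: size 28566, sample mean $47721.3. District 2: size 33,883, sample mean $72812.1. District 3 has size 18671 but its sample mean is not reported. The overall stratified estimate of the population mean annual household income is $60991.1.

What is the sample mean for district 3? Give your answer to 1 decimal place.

59841.4

Σ Nₕx̄ₕ = N·μ, so 18671·x̄_3 = 81120·60991.1 − (28566·47721.3 + 33883·72812.1).
= 4947598032 − 3830299040.1 = 1117298991.9.
x̄_3 = 1117298991.9 / 18671 = 59841.411... → 59841.4.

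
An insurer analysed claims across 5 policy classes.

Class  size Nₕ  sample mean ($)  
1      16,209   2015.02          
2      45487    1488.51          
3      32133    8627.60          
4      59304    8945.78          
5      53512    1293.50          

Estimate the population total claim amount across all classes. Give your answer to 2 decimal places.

977338293.47

1: 16209·2015.02 = 32661459.18
2: 45487·1488.51 = 67707854.37
3: 32133·8627.60 = 277230670.8
4: 59304·8945.78 = 530520537.12
5: 53512·1293.50 = 69217772
τ̂ = Σ Nₕx̄ₕ = 977338293.47.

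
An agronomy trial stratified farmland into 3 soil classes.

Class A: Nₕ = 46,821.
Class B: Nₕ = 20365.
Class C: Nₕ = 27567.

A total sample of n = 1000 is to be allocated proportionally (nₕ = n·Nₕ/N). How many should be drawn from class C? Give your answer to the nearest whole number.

291

N = 46821 + 20365 + 27567 = 94753.
n_C = 1000·27567/94753 = 290.935... → 291.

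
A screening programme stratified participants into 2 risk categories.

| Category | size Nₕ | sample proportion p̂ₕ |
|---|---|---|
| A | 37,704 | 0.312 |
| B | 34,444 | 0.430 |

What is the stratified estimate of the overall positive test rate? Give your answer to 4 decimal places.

Wₕ = Nₕ/N with N = 72148: 0.5226, 0.4774.
p̂_st = 0.5226·0.312 + 0.4774·0.430 ≈ 0.368334... → 0.3683.

0.3683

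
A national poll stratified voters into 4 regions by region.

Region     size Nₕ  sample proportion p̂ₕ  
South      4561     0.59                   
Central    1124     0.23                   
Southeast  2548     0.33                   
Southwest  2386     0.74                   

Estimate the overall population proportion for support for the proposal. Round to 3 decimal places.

0.523

Wₕ = Nₕ/N with N = 10619: 0.4295, 0.1058, 0.2399, 0.2247.
p̂_st = 0.4295·0.59 + 0.1058·0.23 + 0.2399·0.33 + 0.2247·0.74 ≈ 0.52321... → 0.523.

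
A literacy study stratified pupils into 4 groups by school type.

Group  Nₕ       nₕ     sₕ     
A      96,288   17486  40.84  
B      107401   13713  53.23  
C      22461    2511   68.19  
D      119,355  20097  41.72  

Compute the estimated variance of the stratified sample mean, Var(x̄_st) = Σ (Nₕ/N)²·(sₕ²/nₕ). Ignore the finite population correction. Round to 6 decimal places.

0.045536

N = 345505. Term for each stratum: Wₕ²sₕ²/nₕ.
Var(x̄_st) = 0.007408267 + 0.019965879 + 0.007826078 + 0.010335463 = 0.045535687 → 0.045536.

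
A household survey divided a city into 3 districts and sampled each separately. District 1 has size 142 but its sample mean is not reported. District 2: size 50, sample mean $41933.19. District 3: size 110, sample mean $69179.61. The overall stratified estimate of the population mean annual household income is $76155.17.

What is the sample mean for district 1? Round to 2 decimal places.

93608.77

N = 142 + 50 + 110 = 302.
Overall total = μ·N = 76155.17·302 = 22998861.34.
Subtract the known strata: 50·41933.19 + 110·69179.61 = 9706416.6.
Remaining total for district 1: 22998861.34 − 9706416.6 = 13292444.74.
Divide by its size: 13292444.74 / 142 = 93608.7658... → 93608.77.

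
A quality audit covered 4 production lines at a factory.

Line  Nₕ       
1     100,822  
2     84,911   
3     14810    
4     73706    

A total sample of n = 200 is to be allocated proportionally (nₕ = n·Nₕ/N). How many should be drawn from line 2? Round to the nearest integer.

N = 100822 + 84911 + 14810 + 73706 = 274249.
n_2 = 200·84911/274249 = 61.923... → 62.

62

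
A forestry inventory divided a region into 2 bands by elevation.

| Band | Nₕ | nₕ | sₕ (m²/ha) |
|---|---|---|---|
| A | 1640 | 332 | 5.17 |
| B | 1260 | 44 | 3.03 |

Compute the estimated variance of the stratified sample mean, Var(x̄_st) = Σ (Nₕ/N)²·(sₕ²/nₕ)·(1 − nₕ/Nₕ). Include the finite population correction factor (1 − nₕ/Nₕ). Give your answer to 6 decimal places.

N = 2900; Wₕ = Nₕ/N.
band A: (1640/2900)²·5.17²/332·(1 − 332/1640) = 0.020535184
band B: (1260/2900)²·3.03²/44·(1 − 44/1260) = 0.038013749
Sum = 0.058548933 → 0.058549.

0.058549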